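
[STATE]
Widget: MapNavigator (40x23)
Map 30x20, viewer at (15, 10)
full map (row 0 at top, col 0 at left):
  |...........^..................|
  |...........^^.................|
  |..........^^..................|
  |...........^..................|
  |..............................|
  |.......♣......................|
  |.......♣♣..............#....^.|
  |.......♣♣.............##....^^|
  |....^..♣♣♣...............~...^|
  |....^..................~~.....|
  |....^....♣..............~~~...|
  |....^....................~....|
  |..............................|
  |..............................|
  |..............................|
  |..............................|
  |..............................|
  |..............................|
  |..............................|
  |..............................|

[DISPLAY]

                                        
     ...........^..................     
     ...........^^.................     
     ..........^^..................     
     ...........^..................     
     ..............................     
     .......♣......................     
     .......♣♣..............#....^.     
     .......♣♣.............##....^^     
     ....^..♣♣♣...............~...^     
     ....^..................~~.....     
     ....^....♣.....@........~~~...     
     ....^....................~....     
     ..............................     
     ..............................     
     ..............................     
     ..............................     
     ..............................     
     ..............................     
     ..............................     
     ..............................     
                                        
                                        


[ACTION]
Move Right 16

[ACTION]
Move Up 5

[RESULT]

                                        
                                        
                                        
                                        
                                        
                                        
..^..................                   
..^^.................                   
.^^..................                   
..^..................                   
.....................                   
....................@                   
..............#....^.                   
.............##....^^                   
♣...............~...^                   
..............~~.....                   
♣..............~~~...                   
................~....                   
.....................                   
.....................                   
.....................                   
.....................                   
.....................                   


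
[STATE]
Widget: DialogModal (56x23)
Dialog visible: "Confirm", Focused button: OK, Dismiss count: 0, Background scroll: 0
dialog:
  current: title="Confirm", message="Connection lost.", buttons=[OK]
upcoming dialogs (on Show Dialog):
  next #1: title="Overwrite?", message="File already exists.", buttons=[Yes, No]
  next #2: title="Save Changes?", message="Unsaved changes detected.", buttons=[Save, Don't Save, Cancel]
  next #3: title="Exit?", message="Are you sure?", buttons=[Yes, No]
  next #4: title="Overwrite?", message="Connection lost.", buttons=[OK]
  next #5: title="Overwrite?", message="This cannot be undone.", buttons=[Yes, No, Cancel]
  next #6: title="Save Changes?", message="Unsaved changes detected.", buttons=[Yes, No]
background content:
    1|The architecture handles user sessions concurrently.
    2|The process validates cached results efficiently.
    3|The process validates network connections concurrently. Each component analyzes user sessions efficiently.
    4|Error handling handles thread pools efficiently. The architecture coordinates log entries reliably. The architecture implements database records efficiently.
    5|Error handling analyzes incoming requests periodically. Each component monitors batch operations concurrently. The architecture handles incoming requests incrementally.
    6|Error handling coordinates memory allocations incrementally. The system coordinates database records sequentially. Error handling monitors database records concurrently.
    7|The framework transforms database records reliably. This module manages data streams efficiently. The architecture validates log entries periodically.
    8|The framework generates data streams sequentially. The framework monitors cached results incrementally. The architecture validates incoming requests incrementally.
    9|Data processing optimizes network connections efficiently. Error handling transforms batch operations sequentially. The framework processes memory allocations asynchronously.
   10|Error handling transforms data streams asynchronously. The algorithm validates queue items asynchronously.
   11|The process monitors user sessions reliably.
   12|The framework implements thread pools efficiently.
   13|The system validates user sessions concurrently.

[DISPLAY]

The architecture handles user sessions concurrently.    
The process validates cached results efficiently.       
The process validates network connections concurrently. 
Error handling handles thread pools efficiently. The arc
Error handling analyzes incoming requests periodically. 
Error handling coordinates memory allocations incrementa
The framework transforms database records reliably. This
The framework generates data streams sequentially. The f
Data processing optimizes network connections efficientl
Error handling tra┌──────────────────┐ asynchronously. T
The process monito│     Confirm      │iably.            
The framework impl│ Connection lost. │efficiently.      
The system validat│       [OK]       │currently.        
                  └──────────────────┘                  
                                                        
                                                        
                                                        
                                                        
                                                        
                                                        
                                                        
                                                        
                                                        


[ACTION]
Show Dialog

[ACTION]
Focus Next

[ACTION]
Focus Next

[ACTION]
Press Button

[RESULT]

The architecture handles user sessions concurrently.    
The process validates cached results efficiently.       
The process validates network connections concurrently. 
Error handling handles thread pools efficiently. The arc
Error handling analyzes incoming requests periodically. 
Error handling coordinates memory allocations incrementa
The framework transforms database records reliably. This
The framework generates data streams sequentially. The f
Data processing optimizes network connections efficientl
Error handling transforms data streams asynchronously. T
The process monitors user sessions reliably.            
The framework implements thread pools efficiently.      
The system validates user sessions concurrently.        
                                                        
                                                        
                                                        
                                                        
                                                        
                                                        
                                                        
                                                        
                                                        
                                                        


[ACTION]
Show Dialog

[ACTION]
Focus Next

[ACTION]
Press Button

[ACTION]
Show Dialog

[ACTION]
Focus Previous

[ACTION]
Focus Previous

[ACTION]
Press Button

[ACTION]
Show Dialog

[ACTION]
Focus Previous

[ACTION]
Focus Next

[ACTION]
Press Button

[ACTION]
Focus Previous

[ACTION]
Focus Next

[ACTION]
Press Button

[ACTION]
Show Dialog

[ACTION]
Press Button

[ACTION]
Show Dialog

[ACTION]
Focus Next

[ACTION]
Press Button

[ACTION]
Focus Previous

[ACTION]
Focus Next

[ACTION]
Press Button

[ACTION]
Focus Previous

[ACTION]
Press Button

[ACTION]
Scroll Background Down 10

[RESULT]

The process monitors user sessions reliably.            
The framework implements thread pools efficiently.      
The system validates user sessions concurrently.        
                                                        
                                                        
                                                        
                                                        
                                                        
                                                        
                                                        
                                                        
                                                        
                                                        
                                                        
                                                        
                                                        
                                                        
                                                        
                                                        
                                                        
                                                        
                                                        
                                                        


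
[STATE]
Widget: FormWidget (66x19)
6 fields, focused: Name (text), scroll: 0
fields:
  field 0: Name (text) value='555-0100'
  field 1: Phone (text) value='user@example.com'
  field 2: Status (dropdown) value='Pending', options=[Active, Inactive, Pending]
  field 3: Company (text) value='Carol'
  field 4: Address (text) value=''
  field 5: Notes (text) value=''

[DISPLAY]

> Name:       [555-0100                                          ]
  Phone:      [user@example.com                                  ]
  Status:     [Pending                                          ▼]
  Company:    [Carol                                             ]
  Address:    [                                                  ]
  Notes:      [                                                  ]
                                                                  
                                                                  
                                                                  
                                                                  
                                                                  
                                                                  
                                                                  
                                                                  
                                                                  
                                                                  
                                                                  
                                                                  
                                                                  


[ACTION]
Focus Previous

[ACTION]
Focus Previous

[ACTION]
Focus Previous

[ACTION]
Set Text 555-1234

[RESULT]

  Name:       [555-0100                                          ]
  Phone:      [user@example.com                                  ]
  Status:     [Pending                                          ▼]
> Company:    [555-1234                                          ]
  Address:    [                                                  ]
  Notes:      [                                                  ]
                                                                  
                                                                  
                                                                  
                                                                  
                                                                  
                                                                  
                                                                  
                                                                  
                                                                  
                                                                  
                                                                  
                                                                  
                                                                  


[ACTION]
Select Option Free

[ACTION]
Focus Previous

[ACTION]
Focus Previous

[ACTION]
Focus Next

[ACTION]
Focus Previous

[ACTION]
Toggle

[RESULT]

  Name:       [555-0100                                          ]
> Phone:      [user@example.com                                  ]
  Status:     [Pending                                          ▼]
  Company:    [555-1234                                          ]
  Address:    [                                                  ]
  Notes:      [                                                  ]
                                                                  
                                                                  
                                                                  
                                                                  
                                                                  
                                                                  
                                                                  
                                                                  
                                                                  
                                                                  
                                                                  
                                                                  
                                                                  


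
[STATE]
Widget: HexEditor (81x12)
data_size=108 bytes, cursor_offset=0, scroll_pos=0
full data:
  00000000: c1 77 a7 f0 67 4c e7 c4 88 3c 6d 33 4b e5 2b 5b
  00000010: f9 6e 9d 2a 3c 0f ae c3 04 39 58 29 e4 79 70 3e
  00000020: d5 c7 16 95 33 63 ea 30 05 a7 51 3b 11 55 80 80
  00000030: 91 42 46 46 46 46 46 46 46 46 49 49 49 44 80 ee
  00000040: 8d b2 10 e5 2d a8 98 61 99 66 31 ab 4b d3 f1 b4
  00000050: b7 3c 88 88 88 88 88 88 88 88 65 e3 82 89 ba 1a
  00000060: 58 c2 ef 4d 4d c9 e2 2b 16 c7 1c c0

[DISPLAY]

00000000  C1 77 a7 f0 67 4c e7 c4  88 3c 6d 33 4b e5 2b 5b  |.w..gL...<m3K.+[|   
00000010  f9 6e 9d 2a 3c 0f ae c3  04 39 58 29 e4 79 70 3e  |.n.*<....9X).yp>|   
00000020  d5 c7 16 95 33 63 ea 30  05 a7 51 3b 11 55 80 80  |....3c.0..Q;.U..|   
00000030  91 42 46 46 46 46 46 46  46 46 49 49 49 44 80 ee  |.BFFFFFFFFIIID..|   
00000040  8d b2 10 e5 2d a8 98 61  99 66 31 ab 4b d3 f1 b4  |....-..a.f1.K...|   
00000050  b7 3c 88 88 88 88 88 88  88 88 65 e3 82 89 ba 1a  |.<........e.....|   
00000060  58 c2 ef 4d 4d c9 e2 2b  16 c7 1c c0              |X..MM..+....    |   
                                                                                 
                                                                                 
                                                                                 
                                                                                 
                                                                                 


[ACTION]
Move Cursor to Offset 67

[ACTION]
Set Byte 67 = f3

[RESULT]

00000000  c1 77 a7 f0 67 4c e7 c4  88 3c 6d 33 4b e5 2b 5b  |.w..gL...<m3K.+[|   
00000010  f9 6e 9d 2a 3c 0f ae c3  04 39 58 29 e4 79 70 3e  |.n.*<....9X).yp>|   
00000020  d5 c7 16 95 33 63 ea 30  05 a7 51 3b 11 55 80 80  |....3c.0..Q;.U..|   
00000030  91 42 46 46 46 46 46 46  46 46 49 49 49 44 80 ee  |.BFFFFFFFFIIID..|   
00000040  8d b2 10 F3 2d a8 98 61  99 66 31 ab 4b d3 f1 b4  |....-..a.f1.K...|   
00000050  b7 3c 88 88 88 88 88 88  88 88 65 e3 82 89 ba 1a  |.<........e.....|   
00000060  58 c2 ef 4d 4d c9 e2 2b  16 c7 1c c0              |X..MM..+....    |   
                                                                                 
                                                                                 
                                                                                 
                                                                                 
                                                                                 


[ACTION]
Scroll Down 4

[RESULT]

00000040  8d b2 10 F3 2d a8 98 61  99 66 31 ab 4b d3 f1 b4  |....-..a.f1.K...|   
00000050  b7 3c 88 88 88 88 88 88  88 88 65 e3 82 89 ba 1a  |.<........e.....|   
00000060  58 c2 ef 4d 4d c9 e2 2b  16 c7 1c c0              |X..MM..+....    |   
                                                                                 
                                                                                 
                                                                                 
                                                                                 
                                                                                 
                                                                                 
                                                                                 
                                                                                 
                                                                                 


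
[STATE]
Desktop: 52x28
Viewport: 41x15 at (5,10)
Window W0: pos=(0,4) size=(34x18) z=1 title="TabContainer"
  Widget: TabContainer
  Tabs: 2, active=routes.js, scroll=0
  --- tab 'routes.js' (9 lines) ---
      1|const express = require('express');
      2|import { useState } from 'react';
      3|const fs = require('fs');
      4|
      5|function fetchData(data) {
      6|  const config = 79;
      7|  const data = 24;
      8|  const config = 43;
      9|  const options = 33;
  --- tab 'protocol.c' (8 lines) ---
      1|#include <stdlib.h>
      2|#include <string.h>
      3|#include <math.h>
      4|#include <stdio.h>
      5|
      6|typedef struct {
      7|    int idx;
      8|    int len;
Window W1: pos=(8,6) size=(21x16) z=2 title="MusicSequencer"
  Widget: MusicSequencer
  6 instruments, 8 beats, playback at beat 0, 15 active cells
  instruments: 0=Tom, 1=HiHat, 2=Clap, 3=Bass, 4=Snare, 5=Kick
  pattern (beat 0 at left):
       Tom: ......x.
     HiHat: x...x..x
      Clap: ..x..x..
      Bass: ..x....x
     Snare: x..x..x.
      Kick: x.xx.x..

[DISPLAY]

rt ┃   Tom······█·     ┃act'┃            
t f┃ HiHat█···█··█     ┃    ┃            
   ┃  Clap··█··█··     ┃    ┃            
tio┃  Bass··█····█     ┃    ┃            
nst┃ Snare█··█··█·     ┃    ┃            
nst┃  Kick█·██·█··     ┃    ┃            
nst┃                   ┃    ┃            
nst┃                   ┃    ┃            
   ┃                   ┃    ┃            
   ┃                   ┃    ┃            
   ┃                   ┃    ┃            
━━━┗━━━━━━━━━━━━━━━━━━━┛━━━━┛            
                                         
                                         
                                         


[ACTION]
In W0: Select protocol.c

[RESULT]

lud┃   Tom······█·     ┃    ┃            
lud┃ HiHat█···█··█     ┃    ┃            
lud┃  Clap··█··█··     ┃    ┃            
   ┃  Bass··█····█     ┃    ┃            
def┃ Snare█··█··█·     ┃    ┃            
int┃  Kick█·██·█··     ┃    ┃            
int┃                   ┃    ┃            
   ┃                   ┃    ┃            
   ┃                   ┃    ┃            
   ┃                   ┃    ┃            
   ┃                   ┃    ┃            
━━━┗━━━━━━━━━━━━━━━━━━━┛━━━━┛            
                                         
                                         
                                         


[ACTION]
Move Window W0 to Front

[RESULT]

lude <string.h>             ┃            
lude <math.h>               ┃            
lude <stdio.h>              ┃            
                            ┃            
def struct {                ┃            
int idx;                    ┃            
int len;                    ┃            
                            ┃            
                            ┃            
                            ┃            
                            ┃            
━━━━━━━━━━━━━━━━━━━━━━━━━━━━┛            
                                         
                                         
                                         


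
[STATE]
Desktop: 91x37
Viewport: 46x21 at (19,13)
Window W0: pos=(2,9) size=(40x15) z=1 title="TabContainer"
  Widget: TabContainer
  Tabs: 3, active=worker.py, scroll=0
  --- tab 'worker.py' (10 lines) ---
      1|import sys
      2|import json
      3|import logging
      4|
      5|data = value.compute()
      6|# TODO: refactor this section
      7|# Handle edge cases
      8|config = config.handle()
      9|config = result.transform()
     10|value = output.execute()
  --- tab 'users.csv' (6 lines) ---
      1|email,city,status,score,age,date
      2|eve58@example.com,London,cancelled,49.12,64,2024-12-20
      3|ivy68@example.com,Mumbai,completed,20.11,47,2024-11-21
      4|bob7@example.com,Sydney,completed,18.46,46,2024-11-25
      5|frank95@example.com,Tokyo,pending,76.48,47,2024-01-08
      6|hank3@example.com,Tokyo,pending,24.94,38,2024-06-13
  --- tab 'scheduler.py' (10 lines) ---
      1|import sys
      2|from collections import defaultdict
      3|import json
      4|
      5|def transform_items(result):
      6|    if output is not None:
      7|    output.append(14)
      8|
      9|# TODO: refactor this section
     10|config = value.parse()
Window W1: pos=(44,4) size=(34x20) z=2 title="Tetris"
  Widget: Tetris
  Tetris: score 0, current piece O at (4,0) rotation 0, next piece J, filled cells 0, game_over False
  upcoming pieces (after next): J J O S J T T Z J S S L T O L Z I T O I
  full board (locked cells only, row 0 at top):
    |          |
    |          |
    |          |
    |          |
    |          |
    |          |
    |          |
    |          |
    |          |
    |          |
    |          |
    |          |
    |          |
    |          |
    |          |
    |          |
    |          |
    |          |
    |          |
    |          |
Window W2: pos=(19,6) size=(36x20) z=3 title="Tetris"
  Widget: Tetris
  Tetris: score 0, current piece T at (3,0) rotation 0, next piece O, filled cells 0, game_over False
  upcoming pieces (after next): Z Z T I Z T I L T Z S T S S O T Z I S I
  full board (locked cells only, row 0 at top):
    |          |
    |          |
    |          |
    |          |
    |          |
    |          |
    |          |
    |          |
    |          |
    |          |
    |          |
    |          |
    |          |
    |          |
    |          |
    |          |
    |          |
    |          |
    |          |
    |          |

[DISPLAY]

┃          │                       ┃│Score:   
┃          │                       ┃│0        
┃          │Score:                 ┃│         
┃          │0                      ┃│         
┃          │                       ┃│         
┃          │                       ┃│         
┃          │                       ┃│         
┃          │                       ┃│         
┃          │                       ┃│         
┃          │                       ┃│         
┃          │                       ┃━━━━━━━━━━
┃          │                       ┃          
┗━━━━━━━━━━━━━━━━━━━━━━━━━━━━━━━━━━┛          
                                              
                                              
                                              
                                              
                                              
                                              
                                              
                                              


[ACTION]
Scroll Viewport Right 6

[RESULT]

     │                       ┃│Score:         
     │                       ┃│0              
     │Score:                 ┃│               
     │0                      ┃│               
     │                       ┃│               
     │                       ┃│               
     │                       ┃│               
     │                       ┃│               
     │                       ┃│               
     │                       ┃│               
     │                       ┃━━━━━━━━━━━━━━━━
     │                       ┃                
━━━━━━━━━━━━━━━━━━━━━━━━━━━━━┛                
                                              
                                              
                                              
                                              
                                              
                                              
                                              
                                              


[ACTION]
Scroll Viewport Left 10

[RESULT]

────┃          │                       ┃│Score
    ┃          │                       ┃│0    
    ┃          │Score:                 ┃│     
ng  ┃          │0                      ┃│     
    ┃          │                       ┃│     
.com┃          │                       ┃│     
ctor┃          │                       ┃│     
e ca┃          │                       ┃│     
fig.┃          │                       ┃│     
ult.┃          │                       ┃│     
━━━━┃          │                       ┃━━━━━━
    ┃          │                       ┃      
    ┗━━━━━━━━━━━━━━━━━━━━━━━━━━━━━━━━━━┛      
                                              
                                              
                                              
                                              
                                              
                                              
                                              
                                              


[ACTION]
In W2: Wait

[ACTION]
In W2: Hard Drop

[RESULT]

────┃          │                       ┃│Score
    ┃          │                       ┃│0    
    ┃          │Score:                 ┃│     
ng  ┃          │0                      ┃│     
    ┃          │                       ┃│     
.com┃          │                       ┃│     
ctor┃          │                       ┃│     
e ca┃          │                       ┃│     
fig.┃          │                       ┃│     
ult.┃          │                       ┃│     
━━━━┃    ▒     │                       ┃━━━━━━
    ┃   ▒▒▒    │                       ┃      
    ┗━━━━━━━━━━━━━━━━━━━━━━━━━━━━━━━━━━┛      
                                              
                                              
                                              
                                              
                                              
                                              
                                              
                                              


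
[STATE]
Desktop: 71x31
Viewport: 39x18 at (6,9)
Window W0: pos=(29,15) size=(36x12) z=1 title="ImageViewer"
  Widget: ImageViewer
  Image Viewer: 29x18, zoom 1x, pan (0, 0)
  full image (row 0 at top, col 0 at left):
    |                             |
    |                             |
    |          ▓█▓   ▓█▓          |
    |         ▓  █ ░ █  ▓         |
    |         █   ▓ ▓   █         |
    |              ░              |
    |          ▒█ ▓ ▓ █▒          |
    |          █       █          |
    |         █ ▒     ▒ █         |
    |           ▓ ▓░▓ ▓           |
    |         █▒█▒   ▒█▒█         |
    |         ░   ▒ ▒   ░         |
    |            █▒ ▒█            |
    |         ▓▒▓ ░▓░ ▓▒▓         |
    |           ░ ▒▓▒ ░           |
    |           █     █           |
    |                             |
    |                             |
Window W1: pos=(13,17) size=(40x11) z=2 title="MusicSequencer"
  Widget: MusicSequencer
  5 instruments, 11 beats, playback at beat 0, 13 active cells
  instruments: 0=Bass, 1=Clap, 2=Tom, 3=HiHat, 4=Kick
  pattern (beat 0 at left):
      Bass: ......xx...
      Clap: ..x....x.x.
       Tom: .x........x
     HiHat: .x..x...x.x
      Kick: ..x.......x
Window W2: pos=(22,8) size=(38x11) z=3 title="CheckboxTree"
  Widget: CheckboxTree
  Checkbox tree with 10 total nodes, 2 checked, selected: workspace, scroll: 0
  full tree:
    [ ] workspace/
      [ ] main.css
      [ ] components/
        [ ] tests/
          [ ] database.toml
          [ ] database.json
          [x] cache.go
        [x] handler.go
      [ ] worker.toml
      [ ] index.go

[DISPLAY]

                ┃ CheckboxTree         
                ┠──────────────────────
                ┃>[-] workspace/       
                ┃   [ ] main.css       
                ┃   [-] components/    
                ┃     [-] tests/       
                ┃       [ ] database.to
                ┃       [ ] database.js
       ┏━━━━━━━━┃       [x] cache.go   
       ┃ MusicSe┗━━━━━━━━━━━━━━━━━━━━━━
       ┠───────────────────────────────
       ┃      ▼1234567890              
       ┃  Bass······██···              
       ┃  Clap··█····█·█·              
       ┃   Tom·█········█              
       ┃ HiHat·█··█···█·█              
       ┃  Kick··█·······█              
       ┃                               


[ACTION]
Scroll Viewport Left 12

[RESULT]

                      ┃ CheckboxTree   
                      ┠────────────────
                      ┃>[-] workspace/ 
                      ┃   [ ] main.css 
                      ┃   [-] component
                      ┃     [-] tests/ 
                      ┃       [ ] datab
                      ┃       [ ] datab
             ┏━━━━━━━━┃       [x] cache
             ┃ MusicSe┗━━━━━━━━━━━━━━━━
             ┠─────────────────────────
             ┃      ▼1234567890        
             ┃  Bass······██···        
             ┃  Clap··█····█·█·        
             ┃   Tom·█········█        
             ┃ HiHat·█··█···█·█        
             ┃  Kick··█·······█        
             ┃                         


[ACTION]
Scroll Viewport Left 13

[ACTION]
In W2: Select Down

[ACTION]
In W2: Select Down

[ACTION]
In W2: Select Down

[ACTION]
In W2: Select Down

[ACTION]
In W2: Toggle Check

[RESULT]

                      ┃ CheckboxTree   
                      ┠────────────────
                      ┃ [-] workspace/ 
                      ┃   [ ] main.css 
                      ┃   [-] component
                      ┃     [-] tests/ 
                      ┃>      [x] datab
                      ┃       [ ] datab
             ┏━━━━━━━━┃       [x] cache
             ┃ MusicSe┗━━━━━━━━━━━━━━━━
             ┠─────────────────────────
             ┃      ▼1234567890        
             ┃  Bass······██···        
             ┃  Clap··█····█·█·        
             ┃   Tom·█········█        
             ┃ HiHat·█··█···█·█        
             ┃  Kick··█·······█        
             ┃                         


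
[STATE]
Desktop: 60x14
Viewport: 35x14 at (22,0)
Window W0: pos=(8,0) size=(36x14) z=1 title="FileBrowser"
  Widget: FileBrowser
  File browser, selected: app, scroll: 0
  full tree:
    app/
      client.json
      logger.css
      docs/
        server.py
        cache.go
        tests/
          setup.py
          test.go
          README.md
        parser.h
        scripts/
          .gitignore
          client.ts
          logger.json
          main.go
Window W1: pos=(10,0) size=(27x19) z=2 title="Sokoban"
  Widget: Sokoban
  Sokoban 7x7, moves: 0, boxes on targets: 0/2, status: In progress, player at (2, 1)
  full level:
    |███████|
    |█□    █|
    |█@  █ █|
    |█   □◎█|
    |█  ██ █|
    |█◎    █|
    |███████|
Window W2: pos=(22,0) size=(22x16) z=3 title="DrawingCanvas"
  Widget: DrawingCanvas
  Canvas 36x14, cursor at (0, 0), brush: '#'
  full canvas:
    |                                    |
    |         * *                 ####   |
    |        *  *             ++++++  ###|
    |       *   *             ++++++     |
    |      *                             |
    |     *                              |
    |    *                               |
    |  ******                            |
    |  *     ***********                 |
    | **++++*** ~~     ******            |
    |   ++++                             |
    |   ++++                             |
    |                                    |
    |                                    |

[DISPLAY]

┏━━━━━━━━━━━━━━━━━━━━┓             
┃ DrawingCanvas      ┃             
┠────────────────────┨             
┃+                   ┃             
┃         * *        ┃             
┃        *  *        ┃             
┃       *   *        ┃             
┃      *             ┃             
┃     *              ┃             
┃    *               ┃             
┃  ******            ┃             
┃  *     *********** ┃             
┃ **++++*** ~~     **┃             
┃   ++++             ┃             


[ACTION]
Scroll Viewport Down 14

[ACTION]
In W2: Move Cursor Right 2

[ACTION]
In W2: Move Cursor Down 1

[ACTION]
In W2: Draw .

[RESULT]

┏━━━━━━━━━━━━━━━━━━━━┓             
┃ DrawingCanvas      ┃             
┠────────────────────┨             
┃                    ┃             
┃  .      * *        ┃             
┃        *  *        ┃             
┃       *   *        ┃             
┃      *             ┃             
┃     *              ┃             
┃    *               ┃             
┃  ******            ┃             
┃  *     *********** ┃             
┃ **++++*** ~~     **┃             
┃   ++++             ┃             


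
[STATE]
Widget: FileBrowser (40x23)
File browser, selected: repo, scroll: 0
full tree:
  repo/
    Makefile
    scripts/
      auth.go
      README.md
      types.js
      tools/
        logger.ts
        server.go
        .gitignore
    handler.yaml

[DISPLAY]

> [-] repo/                             
    Makefile                            
    [+] scripts/                        
    handler.yaml                        
                                        
                                        
                                        
                                        
                                        
                                        
                                        
                                        
                                        
                                        
                                        
                                        
                                        
                                        
                                        
                                        
                                        
                                        
                                        


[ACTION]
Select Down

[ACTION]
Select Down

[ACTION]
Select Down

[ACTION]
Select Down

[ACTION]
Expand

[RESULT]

  [-] repo/                             
    Makefile                            
    [+] scripts/                        
  > handler.yaml                        
                                        
                                        
                                        
                                        
                                        
                                        
                                        
                                        
                                        
                                        
                                        
                                        
                                        
                                        
                                        
                                        
                                        
                                        
                                        


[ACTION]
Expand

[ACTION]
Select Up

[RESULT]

  [-] repo/                             
    Makefile                            
  > [+] scripts/                        
    handler.yaml                        
                                        
                                        
                                        
                                        
                                        
                                        
                                        
                                        
                                        
                                        
                                        
                                        
                                        
                                        
                                        
                                        
                                        
                                        
                                        


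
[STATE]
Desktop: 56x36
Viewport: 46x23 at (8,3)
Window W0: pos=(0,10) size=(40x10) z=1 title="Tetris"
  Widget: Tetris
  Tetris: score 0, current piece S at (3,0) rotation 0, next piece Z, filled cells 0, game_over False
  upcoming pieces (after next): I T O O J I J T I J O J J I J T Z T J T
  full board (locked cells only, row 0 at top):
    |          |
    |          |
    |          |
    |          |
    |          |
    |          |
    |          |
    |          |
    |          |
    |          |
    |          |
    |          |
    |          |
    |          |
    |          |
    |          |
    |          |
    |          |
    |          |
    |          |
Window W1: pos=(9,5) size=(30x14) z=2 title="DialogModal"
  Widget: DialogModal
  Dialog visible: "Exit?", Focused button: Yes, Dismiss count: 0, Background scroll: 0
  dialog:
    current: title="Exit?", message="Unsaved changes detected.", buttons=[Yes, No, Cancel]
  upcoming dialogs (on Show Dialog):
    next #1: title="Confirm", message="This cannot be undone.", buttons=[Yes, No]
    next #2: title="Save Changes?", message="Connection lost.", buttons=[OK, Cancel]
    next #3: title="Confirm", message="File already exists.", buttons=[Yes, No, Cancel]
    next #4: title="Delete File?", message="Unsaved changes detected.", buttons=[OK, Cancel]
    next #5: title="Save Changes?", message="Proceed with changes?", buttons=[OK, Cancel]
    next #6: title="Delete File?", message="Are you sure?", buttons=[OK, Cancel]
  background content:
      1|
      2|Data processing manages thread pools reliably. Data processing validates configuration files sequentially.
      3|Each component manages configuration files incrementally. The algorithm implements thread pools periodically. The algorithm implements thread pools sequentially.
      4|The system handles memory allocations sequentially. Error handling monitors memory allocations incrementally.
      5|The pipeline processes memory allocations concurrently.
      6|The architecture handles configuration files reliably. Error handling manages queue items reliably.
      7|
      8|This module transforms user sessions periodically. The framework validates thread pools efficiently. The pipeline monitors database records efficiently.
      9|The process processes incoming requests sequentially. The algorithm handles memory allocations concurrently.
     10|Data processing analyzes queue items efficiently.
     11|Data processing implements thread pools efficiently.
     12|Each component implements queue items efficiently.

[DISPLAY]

                                              
                                              
 ┏━━━━━━━━━━━━━━━━━━━━━━━━━━━━┓               
 ┃ DialogModal                ┃               
 ┠────────────────────────────┨               
 ┃                            ┃               
 ┃Data processing manages thre┃               
━┃Ea┌──────────────────────┐fi┃┓              
 ┃Th│        Exit?         │al┃┃              
─┃Th│Unsaved changes detect│or┃┨              
 ┃Th│ [Yes]  No   Cancel   │on┃┃              
 ┃  └──────────────────────┘  ┃┃              
 ┃This module transforms user ┃┃              
 ┃The process processes incomi┃┃              
 ┃Data processing analyzes que┃┃              
 ┗━━━━━━━━━━━━━━━━━━━━━━━━━━━━┛┃              
━━━━━━━━━━━━━━━━━━━━━━━━━━━━━━━┛              
                                              
                                              
                                              
                                              
                                              
                                              


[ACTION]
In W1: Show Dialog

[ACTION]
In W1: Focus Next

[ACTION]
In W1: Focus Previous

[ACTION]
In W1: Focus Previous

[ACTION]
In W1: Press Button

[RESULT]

                                              
                                              
 ┏━━━━━━━━━━━━━━━━━━━━━━━━━━━━┓               
 ┃ DialogModal                ┃               
 ┠────────────────────────────┨               
 ┃                            ┃               
 ┃Data processing manages thre┃               
━┃Each component manages confi┃┓              
 ┃The system handles memory al┃┃              
─┃The pipeline processes memor┃┨              
 ┃The architecture handles con┃┃              
 ┃                            ┃┃              
 ┃This module transforms user ┃┃              
 ┃The process processes incomi┃┃              
 ┃Data processing analyzes que┃┃              
 ┗━━━━━━━━━━━━━━━━━━━━━━━━━━━━┛┃              
━━━━━━━━━━━━━━━━━━━━━━━━━━━━━━━┛              
                                              
                                              
                                              
                                              
                                              
                                              
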